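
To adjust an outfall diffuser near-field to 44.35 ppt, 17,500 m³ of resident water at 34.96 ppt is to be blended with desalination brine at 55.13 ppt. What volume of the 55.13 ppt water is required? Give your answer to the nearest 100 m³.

Salt balance: 17,500×34.96 + V×55.13 = (17,500+V)×44.35
611,800 + 55.13V = 776,125 + 44.35V
164,325 = 10.78V
V = 15,243.51 m³

15200 m³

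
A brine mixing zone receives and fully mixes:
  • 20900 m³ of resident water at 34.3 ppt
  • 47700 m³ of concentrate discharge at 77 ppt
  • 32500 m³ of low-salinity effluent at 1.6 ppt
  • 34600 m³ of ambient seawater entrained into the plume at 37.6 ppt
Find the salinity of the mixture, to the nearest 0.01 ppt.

42.32 ppt

Total salt / total volume:
salt = 20,900×34.3 + 47,700×77 + 32,500×1.6 + 34,600×37.6 = 716,870 + 3,672,900 + 52,000 + 1,300,960 = 5,742,730
volume = 20,900 + 47,700 + 32,500 + 34,600 = 135,700 m³
S = 5,742,730 / 135,700 = 42.3193 ppt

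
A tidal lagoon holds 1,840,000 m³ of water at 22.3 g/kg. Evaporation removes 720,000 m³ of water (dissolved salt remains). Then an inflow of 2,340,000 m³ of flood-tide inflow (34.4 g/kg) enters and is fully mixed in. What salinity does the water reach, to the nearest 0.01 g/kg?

After evaporation: salt = 1,840,000×22.3 = 41,032,000; volume = 1,840,000 − 720,000 = 1,120,000 m³
After mixing: salt = 41,032,000 + 2,340,000×34.4 = 121,528,000; volume = 1,120,000 + 2,340,000 = 3,460,000 m³
S = 121,528,000 / 3,460,000 = 35.1237 g/kg

35.12 g/kg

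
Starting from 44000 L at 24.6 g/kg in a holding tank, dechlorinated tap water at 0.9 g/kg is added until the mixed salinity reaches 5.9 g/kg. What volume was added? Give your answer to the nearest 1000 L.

165000 L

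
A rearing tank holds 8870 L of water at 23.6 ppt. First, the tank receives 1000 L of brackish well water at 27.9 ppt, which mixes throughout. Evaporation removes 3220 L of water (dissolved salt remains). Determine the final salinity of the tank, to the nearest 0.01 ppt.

After mixing: salt = 8,870×23.6 + 1,000×27.9 = 237,232; volume = 9,870 L
After evaporation: salt unchanged = 237,232; volume = 9,870 − 3,220 = 6,650 L
S = 237,232 / 6,650 = 35.674 ppt

35.67 ppt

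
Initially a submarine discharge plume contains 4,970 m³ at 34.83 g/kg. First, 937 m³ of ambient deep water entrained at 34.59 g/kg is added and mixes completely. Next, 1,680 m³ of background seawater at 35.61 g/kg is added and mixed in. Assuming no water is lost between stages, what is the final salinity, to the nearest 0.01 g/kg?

34.97 g/kg

Weighted by volume,
Initial salt = 4,970×34.83 = 173,105.1
After stage 1: salt = 173,105.1 + 937×34.59 = 205,515.93; volume = 5,907 m³; S = 34.792 g/kg
After stage 2: salt = 205,515.93 + 1,680×35.61 = 265,340.73; volume = 7,587 m³
S = 265,340.73 / 7,587 = 34.9731 g/kg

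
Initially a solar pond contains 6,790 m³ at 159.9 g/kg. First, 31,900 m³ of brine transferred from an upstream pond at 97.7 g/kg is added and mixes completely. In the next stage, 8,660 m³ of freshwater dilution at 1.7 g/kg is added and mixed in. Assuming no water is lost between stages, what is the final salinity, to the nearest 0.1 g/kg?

89.1 g/kg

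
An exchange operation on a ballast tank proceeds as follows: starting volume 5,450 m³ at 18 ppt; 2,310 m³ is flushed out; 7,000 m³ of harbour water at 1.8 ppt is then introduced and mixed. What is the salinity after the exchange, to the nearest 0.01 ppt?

Remaining after removal: 3,140 m³ at 18 ppt (salt = 56,520)
After addition: salt = 56,520 + 7,000×1.8 = 69,120; volume = 10,140 m³
S = 69,120 / 10,140 = 6.8166 ppt

6.82 ppt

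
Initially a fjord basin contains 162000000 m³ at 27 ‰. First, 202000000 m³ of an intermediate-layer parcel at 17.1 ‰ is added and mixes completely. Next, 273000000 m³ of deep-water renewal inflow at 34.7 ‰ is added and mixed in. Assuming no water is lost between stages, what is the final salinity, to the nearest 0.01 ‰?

27.16 ‰

Total salt / total volume:
Initial salt = 162,000,000×27 = 4,374,000,000
After stage 1: salt = 4,374,000,000 + 202,000,000×17.1 = 7,828,200,000; volume = 364,000,000 m³; S = 21.506 ‰
After stage 2: salt = 7,828,200,000 + 273,000,000×34.7 = 17,301,300,000; volume = 637,000,000 m³
S = 17,301,300,000 / 637,000,000 = 27.1606 ‰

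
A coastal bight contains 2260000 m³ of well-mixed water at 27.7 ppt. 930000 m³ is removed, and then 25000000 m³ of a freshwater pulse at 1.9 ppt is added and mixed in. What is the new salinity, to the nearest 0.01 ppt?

3.20 ppt

Remaining after removal: 1,330,000 m³ at 27.7 ppt (salt = 36,841,000)
After addition: salt = 36,841,000 + 25,000,000×1.9 = 84,341,000; volume = 26,330,000 m³
S = 84,341,000 / 26,330,000 = 3.2032 ppt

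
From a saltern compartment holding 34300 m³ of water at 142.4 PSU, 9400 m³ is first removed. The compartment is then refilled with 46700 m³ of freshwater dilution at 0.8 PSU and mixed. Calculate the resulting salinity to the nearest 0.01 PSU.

50.04 PSU

Remaining after removal: 24,900 m³ at 142.4 PSU (salt = 3,545,760)
After addition: salt = 3,545,760 + 46,700×0.8 = 3,583,120; volume = 71,600 m³
S = 3,583,120 / 71,600 = 50.0436 PSU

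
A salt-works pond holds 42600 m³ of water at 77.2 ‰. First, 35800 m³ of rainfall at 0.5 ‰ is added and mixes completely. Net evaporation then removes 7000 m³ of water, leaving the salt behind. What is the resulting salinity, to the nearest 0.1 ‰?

46.3 ‰

After mixing: salt = 42,600×77.2 + 35,800×0.5 = 3,306,620; volume = 78,400 m³
After evaporation: salt unchanged = 3,306,620; volume = 78,400 − 7,000 = 71,400 m³
S = 3,306,620 / 71,400 = 46.3112 ‰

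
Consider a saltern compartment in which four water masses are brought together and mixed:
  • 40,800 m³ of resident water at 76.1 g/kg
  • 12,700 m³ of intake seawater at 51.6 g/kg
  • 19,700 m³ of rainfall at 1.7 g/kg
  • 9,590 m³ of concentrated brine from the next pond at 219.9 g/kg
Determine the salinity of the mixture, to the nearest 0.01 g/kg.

Weighted by volume,
salt = 40,800×76.1 + 12,700×51.6 + 19,700×1.7 + 9,590×219.9 = 3,104,880 + 655,320 + 33,490 + 2,108,841 = 5,902,531
volume = 40,800 + 12,700 + 19,700 + 9,590 = 82,790 m³
S = 5,902,531 / 82,790 = 71.2952 g/kg

71.30 g/kg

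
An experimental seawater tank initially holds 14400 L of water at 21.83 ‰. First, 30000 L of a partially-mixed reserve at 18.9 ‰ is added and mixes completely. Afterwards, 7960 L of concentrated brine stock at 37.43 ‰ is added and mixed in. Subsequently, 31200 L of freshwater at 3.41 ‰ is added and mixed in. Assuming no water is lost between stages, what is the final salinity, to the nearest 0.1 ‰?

Total salt / total volume:
Initial salt = 14,400×21.83 = 314,352
After stage 1: salt = 314,352 + 30,000×18.9 = 881,352; volume = 44,400 L; S = 19.85 ‰
After stage 2: salt = 881,352 + 7,960×37.43 = 1,179,294.8; volume = 52,360 L; S = 22.523 ‰
After stage 3: salt = 1,179,294.8 + 31,200×3.41 = 1,285,686.8; volume = 83,560 L
S = 1,285,686.8 / 83,560 = 15.3864 ‰

15.4 ‰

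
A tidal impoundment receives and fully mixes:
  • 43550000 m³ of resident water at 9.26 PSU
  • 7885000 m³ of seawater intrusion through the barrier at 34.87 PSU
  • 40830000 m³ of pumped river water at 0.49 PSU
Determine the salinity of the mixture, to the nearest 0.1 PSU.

Total salt / total volume:
salt = 43,550,000×9.26 + 7,885,000×34.87 + 40,830,000×0.49 = 403,273,000 + 274,949,950 + 20,006,700 = 698,229,650
volume = 43,550,000 + 7,885,000 + 40,830,000 = 92,265,000 m³
S = 698,229,650 / 92,265,000 = 7.568 PSU

7.6 PSU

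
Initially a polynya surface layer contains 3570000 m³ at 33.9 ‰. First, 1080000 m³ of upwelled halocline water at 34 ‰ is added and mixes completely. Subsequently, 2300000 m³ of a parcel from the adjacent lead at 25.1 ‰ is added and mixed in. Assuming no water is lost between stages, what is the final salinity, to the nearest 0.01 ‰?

31.00 ‰

Mass of salt is conserved:
Initial salt = 3,570,000×33.9 = 121,023,000
After stage 1: salt = 121,023,000 + 1,080,000×34 = 157,743,000; volume = 4,650,000 m³; S = 33.923 ‰
After stage 2: salt = 157,743,000 + 2,300,000×25.1 = 215,473,000; volume = 6,950,000 m³
S = 215,473,000 / 6,950,000 = 31.0033 ‰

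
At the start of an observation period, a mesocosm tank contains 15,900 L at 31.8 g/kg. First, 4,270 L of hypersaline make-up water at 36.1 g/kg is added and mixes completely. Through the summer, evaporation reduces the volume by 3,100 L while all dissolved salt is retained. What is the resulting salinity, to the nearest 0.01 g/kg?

38.65 g/kg

After mixing: salt = 15,900×31.8 + 4,270×36.1 = 659,767; volume = 20,170 L
After evaporation: salt unchanged = 659,767; volume = 20,170 − 3,100 = 17,070 L
S = 659,767 / 17,070 = 38.6507 g/kg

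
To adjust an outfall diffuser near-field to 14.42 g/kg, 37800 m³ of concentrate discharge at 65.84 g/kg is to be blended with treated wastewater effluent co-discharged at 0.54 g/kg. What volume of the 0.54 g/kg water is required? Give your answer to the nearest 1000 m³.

Salt balance: 37,800×65.84 + V×0.54 = (37,800+V)×14.42
2,488,752 + 0.54V = 545,076 + 14.42V
1,943,676 = 13.88V
V = 140,034.29 m³

140000 m³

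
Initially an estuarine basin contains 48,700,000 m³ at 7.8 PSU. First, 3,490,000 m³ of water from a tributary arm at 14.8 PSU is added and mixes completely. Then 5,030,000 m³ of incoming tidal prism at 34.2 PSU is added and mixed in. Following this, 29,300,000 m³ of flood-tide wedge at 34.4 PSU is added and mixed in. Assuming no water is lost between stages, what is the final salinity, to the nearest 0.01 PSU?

18.63 PSU

Total salt / total volume:
Initial salt = 48,700,000×7.8 = 379,860,000
After stage 1: salt = 379,860,000 + 3,490,000×14.8 = 431,512,000; volume = 52,190,000 m³; S = 8.268 PSU
After stage 2: salt = 431,512,000 + 5,030,000×34.2 = 603,538,000; volume = 57,220,000 m³; S = 10.548 PSU
After stage 3: salt = 603,538,000 + 29,300,000×34.4 = 1,611,458,000; volume = 86,520,000 m³
S = 1,611,458,000 / 86,520,000 = 18.6253 PSU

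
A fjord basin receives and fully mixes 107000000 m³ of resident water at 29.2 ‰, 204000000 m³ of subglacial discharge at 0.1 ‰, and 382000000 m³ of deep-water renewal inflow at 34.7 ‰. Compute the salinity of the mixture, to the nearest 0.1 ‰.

Salt balance:
salt = 107,000,000×29.2 + 204,000,000×0.1 + 382,000,000×34.7 = 3,124,400,000 + 20,400,000 + 13,255,400,000 = 16,400,200,000
volume = 107,000,000 + 204,000,000 + 382,000,000 = 693,000,000 m³
S = 16,400,200,000 / 693,000,000 = 23.666 ‰

23.7 ‰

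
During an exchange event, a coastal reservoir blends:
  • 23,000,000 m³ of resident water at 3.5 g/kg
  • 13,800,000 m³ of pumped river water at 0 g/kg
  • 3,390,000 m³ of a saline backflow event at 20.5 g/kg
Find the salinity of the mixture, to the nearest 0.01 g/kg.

3.73 g/kg

Conserving salt mass:
salt = 23,000,000×3.5 + 13,800,000×0 + 3,390,000×20.5 = 80,500,000 + 0 + 69,495,000 = 149,995,000
volume = 23,000,000 + 13,800,000 + 3,390,000 = 40,190,000 m³
S = 149,995,000 / 40,190,000 = 3.7321 g/kg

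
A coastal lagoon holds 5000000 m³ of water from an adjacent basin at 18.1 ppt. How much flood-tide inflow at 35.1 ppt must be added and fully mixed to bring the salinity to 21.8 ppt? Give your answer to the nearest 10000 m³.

1390000 m³

Salt balance: 5,000,000×18.1 + V×35.1 = (5,000,000+V)×21.8
90,500,000 + 35.1V = 109,000,000 + 21.8V
18,500,000 = 13.3V
V = 1,390,977.44 m³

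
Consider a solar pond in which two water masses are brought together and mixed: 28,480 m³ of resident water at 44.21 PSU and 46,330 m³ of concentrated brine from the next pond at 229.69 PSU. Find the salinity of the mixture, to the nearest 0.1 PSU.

Conserving salt mass:
salt = 28,480×44.21 + 46,330×229.69 = 1,259,100.8 + 10,641,537.7 = 11,900,638.5
volume = 28,480 + 46,330 = 74,810 m³
S = 11,900,638.5 / 74,810 = 159.078 PSU

159.1 PSU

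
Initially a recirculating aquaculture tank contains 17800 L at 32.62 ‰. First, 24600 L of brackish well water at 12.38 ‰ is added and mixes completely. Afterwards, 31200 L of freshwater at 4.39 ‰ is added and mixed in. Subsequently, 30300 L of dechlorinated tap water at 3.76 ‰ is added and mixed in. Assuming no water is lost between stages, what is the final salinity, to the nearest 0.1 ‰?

Conserving salt mass:
Initial salt = 17,800×32.62 = 580,636
After stage 1: salt = 580,636 + 24,600×12.38 = 885,184; volume = 42,400 L; S = 20.877 ‰
After stage 2: salt = 885,184 + 31,200×4.39 = 1,022,152; volume = 73,600 L; S = 13.888 ‰
After stage 3: salt = 1,022,152 + 30,300×3.76 = 1,136,080; volume = 103,900 L
S = 1,136,080 / 103,900 = 10.9344 ‰

10.9 ‰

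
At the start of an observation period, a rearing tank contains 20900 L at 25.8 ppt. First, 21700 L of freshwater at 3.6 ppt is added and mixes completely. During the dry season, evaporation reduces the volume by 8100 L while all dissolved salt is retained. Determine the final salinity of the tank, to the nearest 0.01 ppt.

After mixing: salt = 20,900×25.8 + 21,700×3.6 = 617,340; volume = 42,600 L
After evaporation: salt unchanged = 617,340; volume = 42,600 − 8,100 = 34,500 L
S = 617,340 / 34,500 = 17.8939 ppt

17.89 ppt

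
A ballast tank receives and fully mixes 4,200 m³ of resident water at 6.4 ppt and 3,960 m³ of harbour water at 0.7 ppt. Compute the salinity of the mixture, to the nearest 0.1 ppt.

3.6 ppt

Conserving salt mass:
salt = 4,200×6.4 + 3,960×0.7 = 26,880 + 2,772 = 29,652
volume = 4,200 + 3,960 = 8,160 m³
S = 29,652 / 8,160 = 3.634 ppt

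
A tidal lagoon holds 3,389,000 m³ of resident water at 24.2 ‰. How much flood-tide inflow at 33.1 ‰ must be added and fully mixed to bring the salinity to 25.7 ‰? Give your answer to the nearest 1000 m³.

Salt balance: 3,389,000×24.2 + V×33.1 = (3,389,000+V)×25.7
82,013,800 + 33.1V = 87,097,300 + 25.7V
5,083,500 = 7.4V
V = 686,959.46 m³

687000 m³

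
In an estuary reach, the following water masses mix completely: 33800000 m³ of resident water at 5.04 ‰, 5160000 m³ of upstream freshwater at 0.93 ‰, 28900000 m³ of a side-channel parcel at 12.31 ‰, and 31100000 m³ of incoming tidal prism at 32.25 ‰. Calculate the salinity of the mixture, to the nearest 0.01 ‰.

Total salt / total volume:
salt = 33,800,000×5.04 + 5,160,000×0.93 + 28,900,000×12.31 + 31,100,000×32.25 = 170,352,000 + 4,798,800 + 355,759,000 + 1,002,975,000 = 1,533,884,800
volume = 33,800,000 + 5,160,000 + 28,900,000 + 31,100,000 = 98,960,000 m³
S = 1,533,884,800 / 98,960,000 = 15.5 ‰

15.50 ‰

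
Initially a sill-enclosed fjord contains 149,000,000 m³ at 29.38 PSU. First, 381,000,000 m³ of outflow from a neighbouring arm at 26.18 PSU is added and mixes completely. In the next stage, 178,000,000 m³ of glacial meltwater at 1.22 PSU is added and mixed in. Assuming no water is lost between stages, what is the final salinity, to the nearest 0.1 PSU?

Mass of salt is conserved:
Initial salt = 149,000,000×29.38 = 4,377,620,000
After stage 1: salt = 4,377,620,000 + 381,000,000×26.18 = 14,352,200,000; volume = 530,000,000 m³; S = 27.08 PSU
After stage 2: salt = 14,352,200,000 + 178,000,000×1.22 = 14,569,360,000; volume = 708,000,000 m³
S = 14,569,360,000 / 708,000,000 = 20.5782 PSU

20.6 PSU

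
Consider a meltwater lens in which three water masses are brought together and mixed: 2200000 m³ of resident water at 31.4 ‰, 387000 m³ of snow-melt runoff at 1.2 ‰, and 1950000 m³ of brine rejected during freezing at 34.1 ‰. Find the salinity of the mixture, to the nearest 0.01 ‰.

29.98 ‰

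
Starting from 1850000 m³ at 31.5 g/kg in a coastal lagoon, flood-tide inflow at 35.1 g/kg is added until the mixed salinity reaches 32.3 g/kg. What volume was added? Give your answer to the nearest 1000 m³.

529000 m³

Salt balance: 1,850,000×31.5 + V×35.1 = (1,850,000+V)×32.3
58,275,000 + 35.1V = 59,755,000 + 32.3V
1,480,000 = 2.8V
V = 528,571.43 m³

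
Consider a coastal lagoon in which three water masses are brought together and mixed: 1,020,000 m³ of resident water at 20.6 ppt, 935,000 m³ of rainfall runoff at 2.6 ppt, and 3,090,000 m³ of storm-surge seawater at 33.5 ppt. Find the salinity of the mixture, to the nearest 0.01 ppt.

25.17 ppt

Salt balance:
salt = 1,020,000×20.6 + 935,000×2.6 + 3,090,000×33.5 = 21,012,000 + 2,431,000 + 103,515,000 = 126,958,000
volume = 1,020,000 + 935,000 + 3,090,000 = 5,045,000 m³
S = 126,958,000 / 5,045,000 = 25.1651 ppt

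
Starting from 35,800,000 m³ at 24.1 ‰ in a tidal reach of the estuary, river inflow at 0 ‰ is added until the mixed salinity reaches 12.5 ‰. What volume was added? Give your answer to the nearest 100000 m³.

Salt balance: 35,800,000×24.1 + V×0 = (35,800,000+V)×12.5
862,780,000 + 0V = 447,500,000 + 12.5V
415,280,000 = 12.5V
V = 33,222,400 m³

33200000 m³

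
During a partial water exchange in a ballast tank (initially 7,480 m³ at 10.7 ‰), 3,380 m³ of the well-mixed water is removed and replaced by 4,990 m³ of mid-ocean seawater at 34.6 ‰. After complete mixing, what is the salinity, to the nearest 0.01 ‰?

23.82 ‰

Remaining after removal: 4,100 m³ at 10.7 ‰ (salt = 43,870)
After addition: salt = 43,870 + 4,990×34.6 = 216,524; volume = 9,090 m³
S = 216,524 / 9,090 = 23.82 ‰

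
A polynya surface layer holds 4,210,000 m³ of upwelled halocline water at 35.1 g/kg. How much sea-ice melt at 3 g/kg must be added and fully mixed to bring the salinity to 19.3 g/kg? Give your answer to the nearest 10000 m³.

4080000 m³

Salt balance: 4,210,000×35.1 + V×3 = (4,210,000+V)×19.3
147,771,000 + 3V = 81,253,000 + 19.3V
66,518,000 = 16.3V
V = 4,080,858.9 m³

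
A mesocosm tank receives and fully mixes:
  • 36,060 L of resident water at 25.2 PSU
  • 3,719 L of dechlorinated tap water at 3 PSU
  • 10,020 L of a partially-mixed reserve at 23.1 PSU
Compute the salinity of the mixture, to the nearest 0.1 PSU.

Conserving salt mass:
salt = 36,060×25.2 + 3,719×3 + 10,020×23.1 = 908,712 + 11,157 + 231,462 = 1,151,331
volume = 36,060 + 3,719 + 10,020 = 49,799 L
S = 1,151,331 / 49,799 = 23.12 PSU

23.1 PSU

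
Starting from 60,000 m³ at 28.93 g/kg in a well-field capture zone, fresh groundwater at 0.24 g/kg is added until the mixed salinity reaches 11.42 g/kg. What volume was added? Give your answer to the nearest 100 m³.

Salt balance: 60,000×28.93 + V×0.24 = (60,000+V)×11.42
1,735,800 + 0.24V = 685,200 + 11.42V
1,050,600 = 11.18V
V = 93,971.38 m³

94000 m³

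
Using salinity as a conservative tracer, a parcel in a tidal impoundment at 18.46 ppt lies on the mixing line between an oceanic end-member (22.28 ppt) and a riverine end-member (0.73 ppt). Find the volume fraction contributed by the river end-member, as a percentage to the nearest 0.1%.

17.7%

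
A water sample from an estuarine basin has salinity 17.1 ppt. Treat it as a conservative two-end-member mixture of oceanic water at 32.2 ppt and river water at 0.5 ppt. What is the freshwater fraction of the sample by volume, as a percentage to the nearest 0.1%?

47.6%

Let f be the freshwater fraction. Salt balance per unit volume:
f×0.5 + (1−f)×32.2 = 17.1
f = (32.2 − 17.1) / (32.2 − 0.5) = 15.1/31.7 = 0.4763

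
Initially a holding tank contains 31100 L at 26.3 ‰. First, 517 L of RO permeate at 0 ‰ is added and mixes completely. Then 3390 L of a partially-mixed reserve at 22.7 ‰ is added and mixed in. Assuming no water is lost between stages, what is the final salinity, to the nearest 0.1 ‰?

25.6 ‰

Mass of salt is conserved:
Initial salt = 31,100×26.3 = 817,930
After stage 1: salt = 817,930 + 517×0 = 817,930; volume = 31,617 L; S = 25.87 ‰
After stage 2: salt = 817,930 + 3,390×22.7 = 894,883; volume = 35,007 L
S = 894,883 / 35,007 = 25.563 ‰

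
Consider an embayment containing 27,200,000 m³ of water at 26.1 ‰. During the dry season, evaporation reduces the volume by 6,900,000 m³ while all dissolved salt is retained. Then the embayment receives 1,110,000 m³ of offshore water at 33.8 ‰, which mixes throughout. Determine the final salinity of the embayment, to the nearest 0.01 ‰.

34.91 ‰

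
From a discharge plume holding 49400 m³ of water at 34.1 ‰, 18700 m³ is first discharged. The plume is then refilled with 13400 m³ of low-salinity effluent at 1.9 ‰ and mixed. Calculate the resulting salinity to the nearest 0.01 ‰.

Remaining after removal: 30,700 m³ at 34.1 ‰ (salt = 1,046,870)
After addition: salt = 1,046,870 + 13,400×1.9 = 1,072,330; volume = 44,100 m³
S = 1,072,330 / 44,100 = 24.3159 ‰

24.32 ‰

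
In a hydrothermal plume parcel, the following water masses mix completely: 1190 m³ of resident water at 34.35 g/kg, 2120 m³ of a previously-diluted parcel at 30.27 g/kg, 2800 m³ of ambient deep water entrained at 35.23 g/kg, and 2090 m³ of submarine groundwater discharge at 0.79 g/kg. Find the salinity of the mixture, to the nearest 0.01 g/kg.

25.04 g/kg

Mass of salt is conserved:
salt = 1,190×34.35 + 2,120×30.27 + 2,800×35.23 + 2,090×0.79 = 40,876.5 + 64,172.4 + 98,644 + 1,651.1 = 205,344
volume = 1,190 + 2,120 + 2,800 + 2,090 = 8,200 m³
S = 205,344 / 8,200 = 25.042 g/kg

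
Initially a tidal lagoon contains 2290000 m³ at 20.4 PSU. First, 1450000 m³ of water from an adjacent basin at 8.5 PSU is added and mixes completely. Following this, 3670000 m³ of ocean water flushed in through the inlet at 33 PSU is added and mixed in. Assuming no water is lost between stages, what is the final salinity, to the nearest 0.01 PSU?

24.31 PSU

Conserving salt mass:
Initial salt = 2,290,000×20.4 = 46,716,000
After stage 1: salt = 46,716,000 + 1,450,000×8.5 = 59,041,000; volume = 3,740,000 m³; S = 15.786 PSU
After stage 2: salt = 59,041,000 + 3,670,000×33 = 180,151,000; volume = 7,410,000 m³
S = 180,151,000 / 7,410,000 = 24.3119 PSU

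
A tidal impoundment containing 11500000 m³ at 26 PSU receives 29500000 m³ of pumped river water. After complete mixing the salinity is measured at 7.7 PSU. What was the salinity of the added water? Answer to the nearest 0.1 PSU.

Salt balance: 11,500,000×26 + 29,500,000×S = 41,000,000×7.7
299,000,000 + 29,500,000·S = 315,700,000
S = (315,700,000 − 299,000,000) / 29,500,000 = 0.5661 PSU

0.6 PSU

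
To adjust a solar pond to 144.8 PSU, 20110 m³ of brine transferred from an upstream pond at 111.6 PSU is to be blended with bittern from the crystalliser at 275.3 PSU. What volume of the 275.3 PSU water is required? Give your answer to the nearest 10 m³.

Salt balance: 20,110×111.6 + V×275.3 = (20,110+V)×144.8
2,244,276 + 275.3V = 2,911,928 + 144.8V
667,652 = 130.5V
V = 5,116.11 m³

5120 m³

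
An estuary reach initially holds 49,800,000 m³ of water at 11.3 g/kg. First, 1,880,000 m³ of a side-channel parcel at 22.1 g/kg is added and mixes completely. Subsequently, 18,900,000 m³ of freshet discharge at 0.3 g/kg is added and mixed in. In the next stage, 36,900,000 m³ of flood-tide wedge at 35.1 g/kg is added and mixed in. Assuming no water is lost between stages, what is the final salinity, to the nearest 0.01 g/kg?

17.73 g/kg

Mass of salt is conserved:
Initial salt = 49,800,000×11.3 = 562,740,000
After stage 1: salt = 562,740,000 + 1,880,000×22.1 = 604,288,000; volume = 51,680,000 m³; S = 11.693 g/kg
After stage 2: salt = 604,288,000 + 18,900,000×0.3 = 609,958,000; volume = 70,580,000 m³; S = 8.642 g/kg
After stage 3: salt = 609,958,000 + 36,900,000×35.1 = 1,905,148,000; volume = 107,480,000 m³
S = 1,905,148,000 / 107,480,000 = 17.7256 g/kg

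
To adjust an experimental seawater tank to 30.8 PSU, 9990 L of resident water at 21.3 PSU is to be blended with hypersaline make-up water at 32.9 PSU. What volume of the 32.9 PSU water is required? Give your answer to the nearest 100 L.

Salt balance: 9,990×21.3 + V×32.9 = (9,990+V)×30.8
212,787 + 32.9V = 307,692 + 30.8V
94,905 = 2.1V
V = 45,192.86 L

45200 L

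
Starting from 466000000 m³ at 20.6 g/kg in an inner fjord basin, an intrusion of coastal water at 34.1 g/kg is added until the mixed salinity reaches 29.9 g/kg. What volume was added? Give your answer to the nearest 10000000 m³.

1030000000 m³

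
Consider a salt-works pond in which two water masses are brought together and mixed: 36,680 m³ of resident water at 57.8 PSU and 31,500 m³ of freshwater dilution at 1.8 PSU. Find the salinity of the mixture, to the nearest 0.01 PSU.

Weighted by volume,
salt = 36,680×57.8 + 31,500×1.8 = 2,120,104 + 56,700 = 2,176,804
volume = 36,680 + 31,500 = 68,180 m³
S = 2,176,804 / 68,180 = 31.9273 PSU

31.93 PSU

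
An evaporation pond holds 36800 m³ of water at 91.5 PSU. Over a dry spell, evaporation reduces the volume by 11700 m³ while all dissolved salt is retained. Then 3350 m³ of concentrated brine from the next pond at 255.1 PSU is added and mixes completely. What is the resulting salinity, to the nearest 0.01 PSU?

148.39 PSU

After evaporation: salt = 36,800×91.5 = 3,367,200; volume = 36,800 − 11,700 = 25,100 m³
After mixing: salt = 3,367,200 + 3,350×255.1 = 4,221,785; volume = 25,100 + 3,350 = 28,450 m³
S = 4,221,785 / 28,450 = 148.3931 PSU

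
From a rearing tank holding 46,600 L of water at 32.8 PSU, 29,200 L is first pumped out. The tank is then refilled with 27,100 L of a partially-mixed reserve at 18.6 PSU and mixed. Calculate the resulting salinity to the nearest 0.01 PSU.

24.15 PSU

Remaining after removal: 17,400 L at 32.8 PSU (salt = 570,720)
After addition: salt = 570,720 + 27,100×18.6 = 1,074,780; volume = 44,500 L
S = 1,074,780 / 44,500 = 24.1524 PSU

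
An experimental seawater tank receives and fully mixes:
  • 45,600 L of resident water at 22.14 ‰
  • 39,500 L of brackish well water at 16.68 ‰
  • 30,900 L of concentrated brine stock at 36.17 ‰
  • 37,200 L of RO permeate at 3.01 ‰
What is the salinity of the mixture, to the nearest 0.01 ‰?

Weighted by volume,
salt = 45,600×22.14 + 39,500×16.68 + 30,900×36.17 + 37,200×3.01 = 1,009,584 + 658,860 + 1,117,653 + 111,972 = 2,898,069
volume = 45,600 + 39,500 + 30,900 + 37,200 = 153,200 L
S = 2,898,069 / 153,200 = 18.9169 ‰

18.92 ‰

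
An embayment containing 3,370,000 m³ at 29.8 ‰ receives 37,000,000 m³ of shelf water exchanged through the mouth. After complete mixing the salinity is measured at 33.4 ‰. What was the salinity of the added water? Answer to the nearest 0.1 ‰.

33.7 ‰

Salt balance: 3,370,000×29.8 + 37,000,000×S = 40,370,000×33.4
100,426,000 + 37,000,000·S = 1,348,358,000
S = (1,348,358,000 − 100,426,000) / 37,000,000 = 33.7279 ‰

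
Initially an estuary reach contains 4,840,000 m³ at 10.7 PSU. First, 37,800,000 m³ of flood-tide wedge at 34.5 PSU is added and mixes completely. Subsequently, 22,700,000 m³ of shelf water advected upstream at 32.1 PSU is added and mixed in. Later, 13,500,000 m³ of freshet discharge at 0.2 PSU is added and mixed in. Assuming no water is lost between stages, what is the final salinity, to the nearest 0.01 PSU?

Mass of salt is conserved:
Initial salt = 4,840,000×10.7 = 51,788,000
After stage 1: salt = 51,788,000 + 37,800,000×34.5 = 1,355,888,000; volume = 42,640,000 m³; S = 31.798 PSU
After stage 2: salt = 1,355,888,000 + 22,700,000×32.1 = 2,084,558,000; volume = 65,340,000 m³; S = 31.903 PSU
After stage 3: salt = 2,084,558,000 + 13,500,000×0.2 = 2,087,258,000; volume = 78,840,000 m³
S = 2,087,258,000 / 78,840,000 = 26.4746 PSU

26.47 PSU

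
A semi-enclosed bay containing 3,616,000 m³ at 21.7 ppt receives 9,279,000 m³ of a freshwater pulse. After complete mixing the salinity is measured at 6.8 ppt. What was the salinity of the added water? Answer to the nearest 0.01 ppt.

Salt balance: 3,616,000×21.7 + 9,279,000×S = 12,895,000×6.8
78,467,200 + 9,279,000·S = 87,686,000
S = (87,686,000 − 78,467,200) / 9,279,000 = 0.9935 ppt

0.99 ppt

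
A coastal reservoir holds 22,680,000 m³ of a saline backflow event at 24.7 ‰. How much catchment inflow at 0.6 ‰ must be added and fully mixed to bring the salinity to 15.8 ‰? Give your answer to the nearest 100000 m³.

Salt balance: 22,680,000×24.7 + V×0.6 = (22,680,000+V)×15.8
560,196,000 + 0.6V = 358,344,000 + 15.8V
201,852,000 = 15.2V
V = 13,279,736.84 m³

13300000 m³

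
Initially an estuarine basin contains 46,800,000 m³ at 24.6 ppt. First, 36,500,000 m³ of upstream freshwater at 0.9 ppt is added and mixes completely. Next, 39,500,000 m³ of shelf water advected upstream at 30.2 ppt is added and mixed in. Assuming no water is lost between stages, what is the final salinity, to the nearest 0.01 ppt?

19.36 ppt

Total salt / total volume:
Initial salt = 46,800,000×24.6 = 1,151,280,000
After stage 1: salt = 1,151,280,000 + 36,500,000×0.9 = 1,184,130,000; volume = 83,300,000 m³; S = 14.215 ppt
After stage 2: salt = 1,184,130,000 + 39,500,000×30.2 = 2,377,030,000; volume = 122,800,000 m³
S = 2,377,030,000 / 122,800,000 = 19.3569 ppt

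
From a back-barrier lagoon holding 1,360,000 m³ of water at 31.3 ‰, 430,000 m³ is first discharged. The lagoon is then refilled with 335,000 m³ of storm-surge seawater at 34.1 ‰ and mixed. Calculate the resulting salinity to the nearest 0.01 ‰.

Remaining after removal: 930,000 m³ at 31.3 ‰ (salt = 29,109,000)
After addition: salt = 29,109,000 + 335,000×34.1 = 40,532,500; volume = 1,265,000 m³
S = 40,532,500 / 1,265,000 = 32.0415 ‰

32.04 ‰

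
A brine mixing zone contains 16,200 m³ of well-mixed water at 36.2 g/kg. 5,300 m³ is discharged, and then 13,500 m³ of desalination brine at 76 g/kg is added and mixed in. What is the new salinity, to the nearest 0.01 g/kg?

58.22 g/kg

Remaining after removal: 10,900 m³ at 36.2 g/kg (salt = 394,580)
After addition: salt = 394,580 + 13,500×76 = 1,420,580; volume = 24,400 m³
S = 1,420,580 / 24,400 = 58.2205 g/kg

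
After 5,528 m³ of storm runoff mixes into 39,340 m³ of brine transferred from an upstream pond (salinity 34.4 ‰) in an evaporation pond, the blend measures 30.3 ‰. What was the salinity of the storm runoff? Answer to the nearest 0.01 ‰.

1.12 ‰

Salt balance: 39,340×34.4 + 5,528×S = 44,868×30.3
1,353,296 + 5,528·S = 1,359,500.4
S = (1,359,500.4 − 1,353,296) / 5,528 = 1.1224 ‰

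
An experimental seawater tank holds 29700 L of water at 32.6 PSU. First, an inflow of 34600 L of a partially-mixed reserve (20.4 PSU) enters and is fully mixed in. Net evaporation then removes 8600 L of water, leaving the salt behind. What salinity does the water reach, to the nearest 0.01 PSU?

After mixing: salt = 29,700×32.6 + 34,600×20.4 = 1,674,060; volume = 64,300 L
After evaporation: salt unchanged = 1,674,060; volume = 64,300 − 8,600 = 55,700 L
S = 1,674,060 / 55,700 = 30.0549 PSU

30.05 PSU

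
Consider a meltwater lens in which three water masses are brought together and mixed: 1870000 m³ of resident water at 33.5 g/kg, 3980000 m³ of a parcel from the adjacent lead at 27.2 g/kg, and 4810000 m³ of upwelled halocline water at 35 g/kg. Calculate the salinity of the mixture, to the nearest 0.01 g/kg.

Weighted by volume,
salt = 1,870,000×33.5 + 3,980,000×27.2 + 4,810,000×35 = 62,645,000 + 108,256,000 + 168,350,000 = 339,251,000
volume = 1,870,000 + 3,980,000 + 4,810,000 = 10,660,000 m³
S = 339,251,000 / 10,660,000 = 31.8247 g/kg

31.82 g/kg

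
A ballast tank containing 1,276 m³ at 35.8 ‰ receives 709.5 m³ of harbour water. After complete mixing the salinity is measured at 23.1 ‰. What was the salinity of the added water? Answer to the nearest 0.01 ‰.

Salt balance: 1,276×35.8 + 709.5×S = 1,985.5×23.1
45,680.8 + 709.5·S = 45,865.05
S = (45,865.05 − 45,680.8) / 709.5 = 0.2597 ‰

0.26 ‰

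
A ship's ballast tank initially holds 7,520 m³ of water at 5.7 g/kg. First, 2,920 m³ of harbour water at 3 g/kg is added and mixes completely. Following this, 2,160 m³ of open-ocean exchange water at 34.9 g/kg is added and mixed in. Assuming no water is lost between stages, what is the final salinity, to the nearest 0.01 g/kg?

Conserving salt mass:
Initial salt = 7,520×5.7 = 42,864
After stage 1: salt = 42,864 + 2,920×3 = 51,624; volume = 10,440 m³; S = 4.945 g/kg
After stage 2: salt = 51,624 + 2,160×34.9 = 127,008; volume = 12,600 m³
S = 127,008 / 12,600 = 10.08 g/kg

10.08 g/kg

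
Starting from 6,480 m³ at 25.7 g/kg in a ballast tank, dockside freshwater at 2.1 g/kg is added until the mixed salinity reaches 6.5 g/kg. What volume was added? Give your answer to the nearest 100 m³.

Salt balance: 6,480×25.7 + V×2.1 = (6,480+V)×6.5
166,536 + 2.1V = 42,120 + 6.5V
124,416 = 4.4V
V = 28,276.36 m³

28300 m³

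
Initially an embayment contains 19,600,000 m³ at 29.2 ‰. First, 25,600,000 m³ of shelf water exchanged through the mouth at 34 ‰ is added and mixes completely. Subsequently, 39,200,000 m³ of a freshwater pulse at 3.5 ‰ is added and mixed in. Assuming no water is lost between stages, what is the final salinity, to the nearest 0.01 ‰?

18.72 ‰

Weighted by volume,
Initial salt = 19,600,000×29.2 = 572,320,000
After stage 1: salt = 572,320,000 + 25,600,000×34 = 1,442,720,000; volume = 45,200,000 m³; S = 31.919 ‰
After stage 2: salt = 1,442,720,000 + 39,200,000×3.5 = 1,579,920,000; volume = 84,400,000 m³
S = 1,579,920,000 / 84,400,000 = 18.7194 ‰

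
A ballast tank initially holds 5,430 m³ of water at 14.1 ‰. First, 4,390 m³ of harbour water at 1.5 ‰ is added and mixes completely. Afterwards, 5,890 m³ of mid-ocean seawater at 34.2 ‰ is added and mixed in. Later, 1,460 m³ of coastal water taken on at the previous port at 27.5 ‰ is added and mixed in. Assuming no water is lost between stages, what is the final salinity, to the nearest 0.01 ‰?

18.91 ‰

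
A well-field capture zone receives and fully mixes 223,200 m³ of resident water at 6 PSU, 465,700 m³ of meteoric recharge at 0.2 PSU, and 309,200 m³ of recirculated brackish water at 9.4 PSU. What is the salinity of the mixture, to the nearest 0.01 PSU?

By conservation of dissolved salt,
salt = 223,200×6 + 465,700×0.2 + 309,200×9.4 = 1,339,200 + 93,140 + 2,906,480 = 4,338,820
volume = 223,200 + 465,700 + 309,200 = 998,100 m³
S = 4,338,820 / 998,100 = 4.3471 PSU

4.35 PSU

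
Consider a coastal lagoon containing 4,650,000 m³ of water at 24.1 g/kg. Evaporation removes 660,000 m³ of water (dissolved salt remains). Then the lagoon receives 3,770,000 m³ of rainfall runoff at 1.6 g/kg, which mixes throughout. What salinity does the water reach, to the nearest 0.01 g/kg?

After evaporation: salt = 4,650,000×24.1 = 112,065,000; volume = 4,650,000 − 660,000 = 3,990,000 m³
After mixing: salt = 112,065,000 + 3,770,000×1.6 = 118,097,000; volume = 3,990,000 + 3,770,000 = 7,760,000 m³
S = 118,097,000 / 7,760,000 = 15.2187 g/kg

15.22 g/kg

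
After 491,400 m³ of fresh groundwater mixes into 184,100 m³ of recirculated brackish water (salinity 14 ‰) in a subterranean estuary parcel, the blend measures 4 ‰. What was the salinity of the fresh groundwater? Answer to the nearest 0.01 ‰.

0.25 ‰

Salt balance: 184,100×14 + 491,400×S = 675,500×4
2,577,400 + 491,400·S = 2,702,000
S = (2,702,000 − 2,577,400) / 491,400 = 0.2536 ‰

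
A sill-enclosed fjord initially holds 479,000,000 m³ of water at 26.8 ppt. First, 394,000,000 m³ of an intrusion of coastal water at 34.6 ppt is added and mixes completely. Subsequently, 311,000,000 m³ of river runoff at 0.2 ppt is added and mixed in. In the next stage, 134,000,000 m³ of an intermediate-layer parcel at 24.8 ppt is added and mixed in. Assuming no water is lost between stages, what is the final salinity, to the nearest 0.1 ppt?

Total salt / total volume:
Initial salt = 479,000,000×26.8 = 12,837,200,000
After stage 1: salt = 12,837,200,000 + 394,000,000×34.6 = 26,469,600,000; volume = 873,000,000 m³; S = 30.32 ppt
After stage 2: salt = 26,469,600,000 + 311,000,000×0.2 = 26,531,800,000; volume = 1,184,000,000 m³; S = 22.409 ppt
After stage 3: salt = 26,531,800,000 + 134,000,000×24.8 = 29,855,000,000; volume = 1,318,000,000 m³
S = 29,855,000,000 / 1,318,000,000 = 22.6517 ppt

22.7 ppt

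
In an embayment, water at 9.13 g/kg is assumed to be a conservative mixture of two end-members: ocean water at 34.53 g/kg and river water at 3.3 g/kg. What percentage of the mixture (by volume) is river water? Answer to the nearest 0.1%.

81.3%

Let f be the freshwater fraction. Salt balance per unit volume:
f×3.3 + (1−f)×34.53 = 9.13
f = (34.53 − 9.13) / (34.53 − 3.3) = 25.4/31.23 = 0.8133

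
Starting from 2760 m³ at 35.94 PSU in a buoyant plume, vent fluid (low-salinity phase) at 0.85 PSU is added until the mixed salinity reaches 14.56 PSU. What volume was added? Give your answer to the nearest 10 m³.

4300 m³

Salt balance: 2,760×35.94 + V×0.85 = (2,760+V)×14.56
99,194.4 + 0.85V = 40,185.6 + 14.56V
59,008.8 = 13.71V
V = 4,304.07 m³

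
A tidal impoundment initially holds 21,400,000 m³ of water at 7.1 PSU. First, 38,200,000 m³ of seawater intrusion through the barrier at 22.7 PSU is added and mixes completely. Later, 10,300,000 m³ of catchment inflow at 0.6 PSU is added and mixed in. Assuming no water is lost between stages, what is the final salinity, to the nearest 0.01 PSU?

14.67 PSU

Conserving salt mass:
Initial salt = 21,400,000×7.1 = 151,940,000
After stage 1: salt = 151,940,000 + 38,200,000×22.7 = 1,019,080,000; volume = 59,600,000 m³; S = 17.099 PSU
After stage 2: salt = 1,019,080,000 + 10,300,000×0.6 = 1,025,260,000; volume = 69,900,000 m³
S = 1,025,260,000 / 69,900,000 = 14.6675 PSU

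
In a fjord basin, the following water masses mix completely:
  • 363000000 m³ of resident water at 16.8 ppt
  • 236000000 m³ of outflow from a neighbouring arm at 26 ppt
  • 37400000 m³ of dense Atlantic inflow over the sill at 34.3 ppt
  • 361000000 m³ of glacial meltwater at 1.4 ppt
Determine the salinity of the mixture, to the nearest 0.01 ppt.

14.06 ppt

Mass of salt is conserved:
salt = 363,000,000×16.8 + 236,000,000×26 + 37,400,000×34.3 + 361,000,000×1.4 = 6,098,400,000 + 6,136,000,000 + 1,282,820,000 + 505,400,000 = 14,022,620,000
volume = 363,000,000 + 236,000,000 + 37,400,000 + 361,000,000 = 997,400,000 m³
S = 14,022,620,000 / 997,400,000 = 14.0592 ppt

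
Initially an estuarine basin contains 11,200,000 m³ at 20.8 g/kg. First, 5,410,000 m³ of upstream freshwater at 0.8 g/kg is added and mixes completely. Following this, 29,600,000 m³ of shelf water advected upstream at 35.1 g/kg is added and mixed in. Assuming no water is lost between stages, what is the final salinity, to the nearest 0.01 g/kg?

27.62 g/kg

Total salt / total volume:
Initial salt = 11,200,000×20.8 = 232,960,000
After stage 1: salt = 232,960,000 + 5,410,000×0.8 = 237,288,000; volume = 16,610,000 m³; S = 14.286 g/kg
After stage 2: salt = 237,288,000 + 29,600,000×35.1 = 1,276,248,000; volume = 46,210,000 m³
S = 1,276,248,000 / 46,210,000 = 27.6184 g/kg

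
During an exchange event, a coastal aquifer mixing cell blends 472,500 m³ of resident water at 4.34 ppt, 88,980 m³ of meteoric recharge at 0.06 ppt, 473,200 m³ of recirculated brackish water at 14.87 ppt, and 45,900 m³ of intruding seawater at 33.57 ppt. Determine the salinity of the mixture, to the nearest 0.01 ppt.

Salt balance:
salt = 472,500×4.34 + 88,980×0.06 + 473,200×14.87 + 45,900×33.57 = 2,050,650 + 5,338.8 + 7,036,484 + 1,540,863 = 10,633,335.8
volume = 472,500 + 88,980 + 473,200 + 45,900 = 1,080,580 m³
S = 10,633,335.8 / 1,080,580 = 9.8404 ppt

9.84 ppt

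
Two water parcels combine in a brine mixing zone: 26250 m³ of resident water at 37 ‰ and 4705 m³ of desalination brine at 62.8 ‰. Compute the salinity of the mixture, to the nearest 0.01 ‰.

Mass of salt is conserved:
salt = 26,250×37 + 4,705×62.8 = 971,250 + 295,474 = 1,266,724
volume = 26,250 + 4,705 = 30,955 m³
S = 1,266,724 / 30,955 = 40.9215 ‰

40.92 ‰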